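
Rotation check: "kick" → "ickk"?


Word: "kick", Candidate: "ickk"
Method: check if candidate is substring of word+word
"kickkick" contains "ickk"? Yes
Is rotation = Yes


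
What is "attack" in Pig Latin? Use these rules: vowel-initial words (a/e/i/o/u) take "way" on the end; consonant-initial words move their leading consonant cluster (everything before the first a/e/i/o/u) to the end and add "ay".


Word: "attack"
Starts with vowel → add 'way'
Pig Latin = "attackway"


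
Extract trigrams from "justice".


Word: "justice" (length 7)
Number of trigrams = 7 - 3 + 1 = 5
  Position 0: "jus"
  Position 1: "ust"
  Position 2: "sti"
  Position 3: "tic"
  Position 4: "ice"
Trigrams = "jus", "ust", "sti", "tic", "ice"


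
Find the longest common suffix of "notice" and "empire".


Word 1: "notice"
Word 2: "empire"
Comparing from end:
  Pos -1: 'e' == 'e'
  Pos -2: 'c' != 'r' (stop)
LCS = "e" (length 1)


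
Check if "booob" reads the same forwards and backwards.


Word: "booob"
Reversed: "booob"
Forward == Backward? booob == booob
Palindrome = Yes


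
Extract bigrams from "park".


Word: "park" (length 4)
Number of bigrams = 4 - 2 + 1 = 3
  Position 0: "pa"
  Position 1: "ar"
  Position 2: "rk"
Bigrams = "pa", "ar", "rk"


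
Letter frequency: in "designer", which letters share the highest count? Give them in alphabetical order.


Word: "designer"
Letter counts:
  'd': 1
  'e': 2
  'g': 1
  'i': 1
  'n': 1
  'r': 1
  's': 1
Maximum count = 2
Most frequent = 'e' (2 times each)


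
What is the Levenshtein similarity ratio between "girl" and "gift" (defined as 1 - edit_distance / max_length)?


Word 1: "girl" (length 4)
Word 2: "gift" (length 4)
One optimal edit sequence:
  1. keep 'g'
  2. keep 'i'
  3. substitute 'r' -> 'f'  (+1)
  4. substitute 'l' -> 't'  (+1)
Edit distance = 2
Max length = max(4, 4) = 4
Similarity = 1 - 2/4
= 0.5000


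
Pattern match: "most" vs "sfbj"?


Pattern of "most": [0, 1, 2, 3]
Pattern of "sfbj": [0, 1, 2, 3]
Patterns match
Same pattern = Yes


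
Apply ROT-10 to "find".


Word: "find"
Shift: 10
Each letter → (letter + shift) mod 26:
  'f' (5) + 10 = 15 → 'p'
  'i' (8) + 10 = 18 → 's'
  'n' (13) + 10 = 23 → 'x'
  'd' (3) + 10 = 13 → 'n'
Result = "psxn"


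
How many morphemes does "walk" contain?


Word: "walk"
Morphemes: walk
Each morpheme carries meaning
= 1 morpheme


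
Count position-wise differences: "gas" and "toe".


Comparing character by character (same length = 3):
  Pos 0: 'g' vs 't' !=
  Pos 1: 'a' vs 'o' !=
  Pos 2: 's' vs 'e' !=
Hamming distance = 3


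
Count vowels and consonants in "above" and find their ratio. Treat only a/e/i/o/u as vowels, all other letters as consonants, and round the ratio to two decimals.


Word: "above"
Vowels (a,e,i,o,u): 3
Consonants: 2
Ratio = 3/2
= 1.50


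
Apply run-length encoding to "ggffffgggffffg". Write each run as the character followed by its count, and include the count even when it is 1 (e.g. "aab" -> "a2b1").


String: "ggffffgggffffg"
Scanning for consecutive runs:
  'g' x 2
  'f' x 4
  'g' x 3
  'f' x 4
  'g' x 1
RLE = "g2f4g3f4g1"


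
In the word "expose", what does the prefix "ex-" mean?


Prefix: ex-
Example: expose = ex- + pose
Meaning = out / former


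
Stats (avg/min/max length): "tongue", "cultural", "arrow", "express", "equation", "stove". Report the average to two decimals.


Lengths: "tongue"=6, "cultural"=8, "arrow"=5, "express"=7, "equation"=8, "stove"=5
Sum = 39, Count = 6
Average = 39/6 = 6.50
= avg=6.50, min=5, max=8


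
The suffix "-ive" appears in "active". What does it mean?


Suffix: -ive
As in: active -> act + -ive
Meaning = tending to


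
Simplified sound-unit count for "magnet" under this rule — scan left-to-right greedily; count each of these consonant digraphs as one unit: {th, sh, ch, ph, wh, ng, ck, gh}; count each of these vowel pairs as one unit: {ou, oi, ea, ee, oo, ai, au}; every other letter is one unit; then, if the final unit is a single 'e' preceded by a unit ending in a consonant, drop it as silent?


Word: "magnet" (6 letters)
Left-to-right scan:
  (1) 'm' (letter)
  (2) 'a' (letter)
  (3) 'g' (letter)
  (4) 'n' (letter)
  (5) 'e' (letter)
  (6) 't' (letter)
Units from scan: 6
Sound units = 6 units


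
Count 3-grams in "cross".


Word: "cross" (length 5)
Number of 3-grams = length - 3 + 1 = 5 - 3 + 1
= 3


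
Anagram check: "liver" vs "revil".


Word 1: "liver" → sorted: eilrv
Word 2: "revil" → sorted: eilrv
Same letters? eilrv == eilrv
Anagram = Yes


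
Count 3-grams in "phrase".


Word: "phrase" (length 6)
Number of 3-grams = length - 3 + 1 = 6 - 3 + 1
= 4


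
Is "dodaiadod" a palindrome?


Word: "dodaiadod"
Reversed: "dodaiadod"
Forward == Backward? dodaiadod == dodaiadod
Palindrome = Yes


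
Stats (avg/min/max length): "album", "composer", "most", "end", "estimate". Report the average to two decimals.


Lengths: "album"=5, "composer"=8, "most"=4, "end"=3, "estimate"=8
Sum = 28, Count = 5
Average = 28/5 = 5.60
= avg=5.60, min=3, max=8


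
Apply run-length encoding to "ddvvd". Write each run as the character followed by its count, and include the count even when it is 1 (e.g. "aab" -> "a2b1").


String: "ddvvd"
Scanning for consecutive runs:
  'd' x 2
  'v' x 2
  'd' x 1
RLE = "d2v2d1"


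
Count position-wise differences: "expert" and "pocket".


Comparing character by character (same length = 6):
  Pos 0: 'e' vs 'p' !=
  Pos 1: 'x' vs 'o' !=
  Pos 2: 'p' vs 'c' !=
  Pos 3: 'e' vs 'k' !=
  Pos 4: 'r' vs 'e' !=
  Pos 5: 't' vs 't' =
Hamming distance = 5


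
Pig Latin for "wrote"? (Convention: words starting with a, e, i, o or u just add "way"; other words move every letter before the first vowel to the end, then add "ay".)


Word: "wrote"
Starts with consonant(s) → move to end, add 'ay'
Consonant cluster: "wr"
Pig Latin = "otewray"


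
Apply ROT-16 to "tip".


Word: "tip"
Shift: 16
Each letter → (letter + shift) mod 26:
  't' (19) + 16 = 9 → 'j'
  'i' (8) + 16 = 24 → 'y'
  'p' (15) + 16 = 5 → 'f'
Result = "jyf"


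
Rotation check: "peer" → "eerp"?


Word: "peer", Candidate: "eerp"
Method: check if candidate is substring of word+word
"peerpeer" contains "eerp"? Yes
Is rotation = Yes


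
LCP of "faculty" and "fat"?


Word 1: "faculty"
Word 2: "fat"
Comparing from start:
  Pos 0: 'f' == 'f'
  Pos 1: 'a' == 'a'
  Pos 2: 'c' != 't' (stop)
LCP = "fa" (length 2)


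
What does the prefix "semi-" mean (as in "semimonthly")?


Prefix: semi-
Example: semimonthly = semi- + monthly
Meaning = half


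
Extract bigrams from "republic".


Word: "republic" (length 8)
Number of bigrams = 8 - 2 + 1 = 7
  Position 0: "re"
  Position 1: "ep"
  Position 2: "pu"
  Position 3: "ub"
  Position 4: "bl"
  Position 5: "li"
  Position 6: "ic"
Bigrams = "re", "ep", "pu", "ub", "bl", "li", "ic"


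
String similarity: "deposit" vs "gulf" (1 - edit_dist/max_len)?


Word 1: "deposit" (length 7)
Word 2: "gulf" (length 4)
One optimal edit sequence:
  1. delete 'd'  (+1)
  2. delete 'e'  (+1)
  3. delete 'p'  (+1)
  4. substitute 'o' -> 'g'  (+1)
  5. substitute 's' -> 'u'  (+1)
  6. substitute 'i' -> 'l'  (+1)
  7. substitute 't' -> 'f'  (+1)
Edit distance = 7
Max length = max(7, 4) = 7
Similarity = 1 - 7/7
= 0.0000


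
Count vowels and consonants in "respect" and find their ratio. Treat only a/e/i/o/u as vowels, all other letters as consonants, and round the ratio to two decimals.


Word: "respect"
Vowels (a,e,i,o,u): 2
Consonants: 5
Ratio = 2/5
= 0.40


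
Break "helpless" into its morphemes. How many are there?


Word: "helpless"
Morphemes: help + -less
Each morpheme carries meaning
= 2 morphemes


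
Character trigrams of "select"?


Word: "select" (length 6)
Number of trigrams = 6 - 3 + 1 = 4
  Position 0: "sel"
  Position 1: "ele"
  Position 2: "lec"
  Position 3: "ect"
Trigrams = "sel", "ele", "lec", "ect"


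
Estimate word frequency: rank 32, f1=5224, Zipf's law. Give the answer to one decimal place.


Zipf's law: f(r) = f(1) / r
f(1) = 5224
f(32) = 5224 / 32
= 163.3 occurrences


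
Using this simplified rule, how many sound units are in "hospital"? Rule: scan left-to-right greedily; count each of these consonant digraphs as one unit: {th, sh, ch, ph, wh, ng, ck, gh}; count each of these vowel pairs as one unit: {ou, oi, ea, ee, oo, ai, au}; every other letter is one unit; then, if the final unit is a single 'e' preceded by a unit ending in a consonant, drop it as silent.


Word: "hospital" (8 letters)
Left-to-right scan:
  (1) 'h' (letter)
  (2) 'o' (letter)
  (3) 's' (letter)
  (4) 'p' (letter)
  (5) 'i' (letter)
  (6) 't' (letter)
  (7) 'a' (letter)
  (8) 'l' (letter)
Units from scan: 8
Sound units = 8 units


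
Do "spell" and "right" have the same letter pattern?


Pattern of "spell": [0, 1, 2, 3, 3]
Pattern of "right": [0, 1, 2, 3, 4]
Patterns do not match
Same pattern = No


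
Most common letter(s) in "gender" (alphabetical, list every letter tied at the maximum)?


Word: "gender"
Letter counts:
  'd': 1
  'e': 2
  'g': 1
  'n': 1
  'r': 1
Maximum count = 2
Most frequent = 'e' (2 times each)


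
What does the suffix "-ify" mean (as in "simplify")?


Suffix: -ify
Example: simplify = simple + -ify, with a spelling change
Meaning = to make


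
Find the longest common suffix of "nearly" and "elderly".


Word 1: "nearly"
Word 2: "elderly"
Comparing from end:
  Pos -1: 'y' == 'y'
  Pos -2: 'l' == 'l'
  Pos -3: 'r' == 'r'
  Pos -4: 'a' != 'e' (stop)
LCS = "rly" (length 3)


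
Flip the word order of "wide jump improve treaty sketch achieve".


Original: "wide jump improve treaty sketch achieve"
Words (1..n): wide | jump | improve | treaty | sketch | achieve
Reversed (n..1): achieve | sketch | treaty | improve | jump | wide
Result = "achieve sketch treaty improve jump wide"


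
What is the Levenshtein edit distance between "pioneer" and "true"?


Word 1: "pioneer" (length 7)
Word 2: "true" (length 4)
One optimal edit sequence (insert/delete/substitute each cost 1):
  1. delete 'p'  (+1)
  2. delete 'i'  (+1)
  3. substitute 'o' -> 't'  (+1)
  4. substitute 'n' -> 'r'  (+1)
  5. substitute 'e' -> 'u'  (+1)
  6. keep 'e'
  7. delete 'r'  (+1)
Total edit operations: 6
Edit distance = 6


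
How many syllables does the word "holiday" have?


Word: "holiday"
Syllable breakdown: hol-i-day
Counting: 3 parts
= 3 syllables


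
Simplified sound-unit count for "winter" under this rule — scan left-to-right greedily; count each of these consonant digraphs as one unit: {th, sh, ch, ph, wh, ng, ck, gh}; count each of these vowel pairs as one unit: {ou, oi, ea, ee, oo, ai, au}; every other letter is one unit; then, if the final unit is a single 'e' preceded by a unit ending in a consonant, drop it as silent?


Word: "winter" (6 letters)
Left-to-right scan:
  1. 'w' (letter)
  2. 'i' (letter)
  3. 'n' (letter)
  4. 't' (letter)
  5. 'e' (letter)
  6. 'r' (letter)
Units from scan: 6
Sound units = 6 units


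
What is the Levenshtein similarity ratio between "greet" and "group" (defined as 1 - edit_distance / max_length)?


Word 1: "greet" (length 5)
Word 2: "group" (length 5)
One optimal edit sequence:
  1. keep 'g'
  2. keep 'r'
  3. substitute 'e' -> 'o'  (+1)
  4. substitute 'e' -> 'u'  (+1)
  5. substitute 't' -> 'p'  (+1)
Edit distance = 3
Max length = max(5, 5) = 5
Similarity = 1 - 3/5
= 0.4000


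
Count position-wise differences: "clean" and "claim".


Comparing character by character (same length = 5):
  Pos 0: 'c' vs 'c' =
  Pos 1: 'l' vs 'l' =
  Pos 2: 'e' vs 'a' !=
  Pos 3: 'a' vs 'i' !=
  Pos 4: 'n' vs 'm' !=
Hamming distance = 3


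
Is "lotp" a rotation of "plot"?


Word: "plot", Candidate: "lotp"
Method: check if candidate is substring of word+word
"plotplot" contains "lotp"? Yes
Is rotation = Yes


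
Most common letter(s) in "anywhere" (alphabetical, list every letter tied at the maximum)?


Word: "anywhere"
Letter counts:
  'a': 1
  'e': 2
  'h': 1
  'n': 1
  'r': 1
  'w': 1
  'y': 1
Maximum count = 2
Most frequent = 'e' (2 times each)


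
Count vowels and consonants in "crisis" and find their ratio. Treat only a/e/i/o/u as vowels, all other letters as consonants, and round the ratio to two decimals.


Word: "crisis"
Vowels (a,e,i,o,u): 2
Consonants: 4
Ratio = 2/4
= 0.50


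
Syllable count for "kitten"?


Word: "kitten"
Syllable breakdown: kit-ten
Counting: 2 parts
= 2 syllables


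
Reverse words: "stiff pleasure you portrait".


Original: "stiff pleasure you portrait"
Words (1..n): stiff | pleasure | you | portrait
Reversed (n..1): portrait | you | pleasure | stiff
Result = "portrait you pleasure stiff"


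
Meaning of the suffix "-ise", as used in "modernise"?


Suffix: -ise
Example: modernise = modern + -ise
Meaning = to make


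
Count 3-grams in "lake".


Word: "lake" (length 4)
Number of 3-grams = length - 3 + 1 = 4 - 3 + 1
= 2


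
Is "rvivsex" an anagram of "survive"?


Word 1: "survive" → sorted: eirsuvv
Word 2: "rvivsex" → sorted: eirsvvx
Same letters? eirsuvv != eirsvvx
Anagram = No


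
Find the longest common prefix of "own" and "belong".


Word 1: "own"
Word 2: "belong"
Comparing from start:
  Pos 0: 'o' != 'b' (stop)
LCP = "" (length 0)


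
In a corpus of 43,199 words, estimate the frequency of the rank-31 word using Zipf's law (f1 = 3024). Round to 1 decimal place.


Zipf's law: f(r) = f(1) / r
f(1) = 3024
f(31) = 3024 / 31
= 97.5 occurrences


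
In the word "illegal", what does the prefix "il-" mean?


Prefix: il-
As in: illegal -> il- + legal
Meaning = not


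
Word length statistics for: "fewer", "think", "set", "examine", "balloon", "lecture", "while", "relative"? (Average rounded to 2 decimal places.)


Lengths: "fewer"=5, "think"=5, "set"=3, "examine"=7, "balloon"=7, "lecture"=7, "while"=5, "relative"=8
Sum = 47, Count = 8
Average = 47/8 = 5.88
= avg=5.88, min=3, max=8


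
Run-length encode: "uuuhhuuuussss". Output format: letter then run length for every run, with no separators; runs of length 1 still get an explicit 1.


String: "uuuhhuuuussss"
Scanning for consecutive runs:
  'u' x 3
  'h' x 2
  'u' x 4
  's' x 4
RLE = "u3h2u4s4"


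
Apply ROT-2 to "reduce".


Word: "reduce"
Shift: 2
Each letter → (letter + shift) mod 26:
  'r' (17) + 2 = 19 → 't'
  'e' (4) + 2 = 6 → 'g'
  'd' (3) + 2 = 5 → 'f'
  'u' (20) + 2 = 22 → 'w'
  'c' (2) + 2 = 4 → 'e'
  'e' (4) + 2 = 6 → 'g'
Result = "tgfweg"


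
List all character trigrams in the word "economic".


Word: "economic" (length 8)
Number of trigrams = 8 - 3 + 1 = 6
  Position 0: "eco"
  Position 1: "con"
  Position 2: "ono"
  Position 3: "nom"
  Position 4: "omi"
  Position 5: "mic"
Trigrams = "eco", "con", "ono", "nom", "omi", "mic"


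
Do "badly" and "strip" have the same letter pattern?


Pattern of "badly": [0, 1, 2, 3, 4]
Pattern of "strip": [0, 1, 2, 3, 4]
Patterns match
Same pattern = Yes


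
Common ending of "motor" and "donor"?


Word 1: "motor"
Word 2: "donor"
Comparing from end:
  Pos -1: 'r' == 'r'
  Pos -2: 'o' == 'o'
  Pos -3: 't' != 'n' (stop)
LCS = "or" (length 2)


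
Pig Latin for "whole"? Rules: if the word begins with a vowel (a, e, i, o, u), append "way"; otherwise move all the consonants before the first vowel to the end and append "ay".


Word: "whole"
Starts with consonant(s) → move to end, add 'ay'
Consonant cluster: "wh"
Pig Latin = "olewhay"


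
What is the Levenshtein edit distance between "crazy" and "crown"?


Word 1: "crazy" (length 5)
Word 2: "crown" (length 5)
One optimal edit sequence (insert/delete/substitute each cost 1):
  1. keep 'c'
  2. keep 'r'
  3. substitute 'a' -> 'o'  (+1)
  4. substitute 'z' -> 'w'  (+1)
  5. substitute 'y' -> 'n'  (+1)
Total edit operations: 3
Edit distance = 3


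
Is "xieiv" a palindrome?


Word: "xieiv"
Reversed: "vieix"
Forward == Backward? xieiv != vieix
Palindrome = No


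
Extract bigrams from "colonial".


Word: "colonial" (length 8)
Number of bigrams = 8 - 2 + 1 = 7
  Position 0: "co"
  Position 1: "ol"
  Position 2: "lo"
  Position 3: "on"
  Position 4: "ni"
  Position 5: "ia"
  Position 6: "al"
Bigrams = "co", "ol", "lo", "on", "ni", "ia", "al"


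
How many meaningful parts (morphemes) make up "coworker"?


Word: "coworker"
Morphemes: co- + work + -er
Each morpheme carries meaning
= 3 morphemes


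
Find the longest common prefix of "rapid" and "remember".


Word 1: "rapid"
Word 2: "remember"
Comparing from start:
  Pos 0: 'r' == 'r'
  Pos 1: 'a' != 'e' (stop)
LCP = "r" (length 1)


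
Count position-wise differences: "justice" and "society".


Comparing character by character (same length = 7):
  Pos 0: 'j' vs 's' !=
  Pos 1: 'u' vs 'o' !=
  Pos 2: 's' vs 'c' !=
  Pos 3: 't' vs 'i' !=
  Pos 4: 'i' vs 'e' !=
  Pos 5: 'c' vs 't' !=
  Pos 6: 'e' vs 'y' !=
Hamming distance = 7


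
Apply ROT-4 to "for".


Word: "for"
Shift: 4
Each letter → (letter + shift) mod 26:
  'f' (5) + 4 = 9 → 'j'
  'o' (14) + 4 = 18 → 's'
  'r' (17) + 4 = 21 → 'v'
Result = "jsv"


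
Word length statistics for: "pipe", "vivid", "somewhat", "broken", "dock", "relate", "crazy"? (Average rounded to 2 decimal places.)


Lengths: "pipe"=4, "vivid"=5, "somewhat"=8, "broken"=6, "dock"=4, "relate"=6, "crazy"=5
Sum = 38, Count = 7
Average = 38/7 = 5.43
= avg=5.43, min=4, max=8


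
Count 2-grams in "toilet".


Word: "toilet" (length 6)
Number of 2-grams = length - 2 + 1 = 6 - 2 + 1
= 5


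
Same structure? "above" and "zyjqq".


Pattern of "above": [0, 1, 2, 3, 4]
Pattern of "zyjqq": [0, 1, 2, 3, 3]
Patterns do not match
Same pattern = No


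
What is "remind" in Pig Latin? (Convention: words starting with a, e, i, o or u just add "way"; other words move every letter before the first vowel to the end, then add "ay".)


Word: "remind"
Starts with consonant(s) → move to end, add 'ay'
Consonant cluster: "r"
Pig Latin = "emindray"


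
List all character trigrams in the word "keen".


Word: "keen" (length 4)
Number of trigrams = 4 - 3 + 1 = 2
  Position 0: "kee"
  Position 1: "een"
Trigrams = "kee", "een"


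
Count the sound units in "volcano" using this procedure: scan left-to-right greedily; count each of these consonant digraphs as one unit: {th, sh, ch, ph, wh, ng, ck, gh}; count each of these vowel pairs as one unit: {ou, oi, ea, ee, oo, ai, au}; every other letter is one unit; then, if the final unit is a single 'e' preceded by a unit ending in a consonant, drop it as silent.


Word: "volcano" (7 letters)
Left-to-right scan:
  [1] 'v' (letter)
  [2] 'o' (letter)
  [3] 'l' (letter)
  [4] 'c' (letter)
  [5] 'a' (letter)
  [6] 'n' (letter)
  [7] 'o' (letter)
Units from scan: 7
Sound units = 7 units


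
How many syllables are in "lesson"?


Word: "lesson"
Syllable breakdown: les | son
Counting: 2 parts
= 2 syllables


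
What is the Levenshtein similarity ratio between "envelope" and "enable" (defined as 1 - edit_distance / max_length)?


Word 1: "envelope" (length 8)
Word 2: "enable" (length 6)
One optimal edit sequence:
  1. keep 'e'
  2. keep 'n'
  3. substitute 'v' -> 'a'  (+1)
  4. substitute 'e' -> 'b'  (+1)
  5. keep 'l'
  6. delete 'o'  (+1)
  7. delete 'p'  (+1)
  8. keep 'e'
Edit distance = 4
Max length = max(8, 6) = 8
Similarity = 1 - 4/8
= 0.5000


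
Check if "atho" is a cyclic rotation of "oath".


Word: "oath", Candidate: "atho"
Method: check if candidate is substring of word+word
"oathoath" contains "atho"? Yes
Is rotation = Yes


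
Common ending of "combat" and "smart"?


Word 1: "combat"
Word 2: "smart"
Comparing from end:
  Pos -1: 't' == 't'
  Pos -2: 'a' != 'r' (stop)
LCS = "t" (length 1)


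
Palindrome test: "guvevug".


Word: "guvevug"
Reversed: "guvevug"
Forward == Backward? guvevug == guvevug
Palindrome = Yes


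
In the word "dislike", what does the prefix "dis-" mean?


Prefix: dis-
As in: dislike -> dis- + like
Meaning = not / opposite


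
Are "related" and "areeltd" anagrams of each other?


Word 1: "related" → sorted: adeelrt
Word 2: "areeltd" → sorted: adeelrt
Same letters? adeelrt == adeelrt
Anagram = Yes


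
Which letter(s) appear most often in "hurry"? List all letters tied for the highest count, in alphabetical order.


Word: "hurry"
Letter counts:
  'h': 1
  'r': 2
  'u': 1
  'y': 1
Maximum count = 2
Most frequent = 'r' (2 times each)


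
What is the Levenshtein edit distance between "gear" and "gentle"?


Word 1: "gear" (length 4)
Word 2: "gentle" (length 6)
One optimal edit sequence (insert/delete/substitute each cost 1):
  1. keep 'g'
  2. keep 'e'
  3. insert 'n'  (+1)
  4. insert 't'  (+1)
  5. substitute 'a' -> 'l'  (+1)
  6. substitute 'r' -> 'e'  (+1)
Total edit operations: 4
Edit distance = 4


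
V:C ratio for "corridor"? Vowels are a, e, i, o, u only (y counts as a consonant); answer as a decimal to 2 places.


Word: "corridor"
Vowels (a,e,i,o,u): 3
Consonants: 5
Ratio = 3/5
= 0.60


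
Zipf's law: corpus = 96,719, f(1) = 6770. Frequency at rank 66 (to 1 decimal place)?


Zipf's law: f(r) = f(1) / r
f(1) = 6770
f(66) = 6770 / 66
= 102.6 occurrences


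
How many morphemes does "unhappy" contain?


Word: "unhappy"
Morphemes: un- / happy
Each morpheme carries meaning
= 2 morphemes


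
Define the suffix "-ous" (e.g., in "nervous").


Suffix: -ous
As in: nervous -> nerve + -ous, with a spelling change
Meaning = having quality of


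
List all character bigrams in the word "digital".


Word: "digital" (length 7)
Number of bigrams = 7 - 2 + 1 = 6
  Position 0: "di"
  Position 1: "ig"
  Position 2: "gi"
  Position 3: "it"
  Position 4: "ta"
  Position 5: "al"
Bigrams = "di", "ig", "gi", "it", "ta", "al"


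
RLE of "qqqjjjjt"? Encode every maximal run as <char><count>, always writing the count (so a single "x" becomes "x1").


String: "qqqjjjjt"
Scanning for consecutive runs:
  'q' x 3
  'j' x 4
  't' x 1
RLE = "q3j4t1"


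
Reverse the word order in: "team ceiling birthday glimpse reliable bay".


Original: "team ceiling birthday glimpse reliable bay"
Words (1..n): team | ceiling | birthday | glimpse | reliable | bay
Reversed (n..1): bay | reliable | glimpse | birthday | ceiling | team
Result = "bay reliable glimpse birthday ceiling team"


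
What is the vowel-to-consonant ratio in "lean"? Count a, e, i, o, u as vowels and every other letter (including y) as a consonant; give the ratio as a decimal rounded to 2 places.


Word: "lean"
Vowels (a,e,i,o,u): 2
Consonants: 2
Ratio = 2/2
= 1.00


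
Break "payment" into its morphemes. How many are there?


Word: "payment"
Morphemes: pay + -ment
Each morpheme carries meaning
= 2 morphemes


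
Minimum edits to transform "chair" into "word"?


Word 1: "chair" (length 5)
Word 2: "word" (length 4)
One optimal edit sequence (insert/delete/substitute each cost 1):
  1. delete 'c'  (+1)
  2. substitute 'h' -> 'w'  (+1)
  3. substitute 'a' -> 'o'  (+1)
  4. substitute 'i' -> 'r'  (+1)
  5. substitute 'r' -> 'd'  (+1)
Total edit operations: 5
Edit distance = 5


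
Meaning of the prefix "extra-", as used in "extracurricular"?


Prefix: extra-
Example: extracurricular = extra- + curricular
Meaning = beyond


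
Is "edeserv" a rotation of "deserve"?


Word: "deserve", Candidate: "edeserv"
Method: check if candidate is substring of word+word
"deservedeserve" contains "edeserv"? Yes
Is rotation = Yes


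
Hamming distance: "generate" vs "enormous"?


Comparing character by character (same length = 8):
  Pos 0: 'g' vs 'e' !=
  Pos 1: 'e' vs 'n' !=
  Pos 2: 'n' vs 'o' !=
  Pos 3: 'e' vs 'r' !=
  Pos 4: 'r' vs 'm' !=
  Pos 5: 'a' vs 'o' !=
  Pos 6: 't' vs 'u' !=
  Pos 7: 'e' vs 's' !=
Hamming distance = 8


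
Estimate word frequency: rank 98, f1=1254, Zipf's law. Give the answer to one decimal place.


Zipf's law: f(r) = f(1) / r
f(1) = 1254
f(98) = 1254 / 98
= 12.8 occurrences


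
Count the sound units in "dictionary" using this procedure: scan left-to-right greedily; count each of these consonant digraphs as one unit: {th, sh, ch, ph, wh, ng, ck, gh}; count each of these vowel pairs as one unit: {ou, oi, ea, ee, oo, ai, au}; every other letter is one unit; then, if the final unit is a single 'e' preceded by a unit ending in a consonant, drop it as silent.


Word: "dictionary" (10 letters)
Left-to-right scan:
  (1) 'd' (letter)
  (2) 'i' (letter)
  (3) 'c' (letter)
  (4) 't' (letter)
  (5) 'i' (letter)
  (6) 'o' (letter)
  (7) 'n' (letter)
  (8) 'a' (letter)
  (9) 'r' (letter)
  (10) 'y' (letter)
Units from scan: 10
Sound units = 10 units


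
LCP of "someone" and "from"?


Word 1: "someone"
Word 2: "from"
Comparing from start:
  Pos 0: 's' != 'f' (stop)
LCP = "" (length 0)


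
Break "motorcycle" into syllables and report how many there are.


Word: "motorcycle"
Syllable breakdown: mo-tor-cy-cle
Counting: 4 parts
= 4 syllables


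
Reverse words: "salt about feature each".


Original: "salt about feature each"
Words (1..n): salt | about | feature | each
Reversed (n..1): each | feature | about | salt
Result = "each feature about salt"


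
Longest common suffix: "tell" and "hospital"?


Word 1: "tell"
Word 2: "hospital"
Comparing from end:
  Pos -1: 'l' == 'l'
  Pos -2: 'l' != 'a' (stop)
LCS = "l" (length 1)


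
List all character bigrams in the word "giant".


Word: "giant" (length 5)
Number of bigrams = 5 - 2 + 1 = 4
  Position 0: "gi"
  Position 1: "ia"
  Position 2: "an"
  Position 3: "nt"
Bigrams = "gi", "ia", "an", "nt"


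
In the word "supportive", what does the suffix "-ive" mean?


Suffix: -ive
Example: supportive = support + -ive
Meaning = tending to


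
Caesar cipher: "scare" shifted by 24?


Word: "scare"
Shift: 24
Each letter → (letter + shift) mod 26:
  's' (18) + 24 = 16 → 'q'
  'c' (2) + 24 = 0 → 'a'
  'a' (0) + 24 = 24 → 'y'
  'r' (17) + 24 = 15 → 'p'
  'e' (4) + 24 = 2 → 'c'
Result = "qaypc"


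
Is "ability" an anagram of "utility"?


Word 1: "utility" → sorted: iilttuy
Word 2: "ability" → sorted: abiilty
Same letters? iilttuy != abiilty
Anagram = No


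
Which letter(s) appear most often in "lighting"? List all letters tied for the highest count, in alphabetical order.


Word: "lighting"
Letter counts:
  'g': 2
  'h': 1
  'i': 2
  'l': 1
  'n': 1
  't': 1
Maximum count = 2
Most frequent = 'g', 'i' (2 times each)


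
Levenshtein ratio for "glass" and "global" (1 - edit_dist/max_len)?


Word 1: "glass" (length 5)
Word 2: "global" (length 6)
One optimal edit sequence:
  1. keep 'g'
  2. keep 'l'
  3. insert 'o'  (+1)
  4. substitute 'a' -> 'b'  (+1)
  5. substitute 's' -> 'a'  (+1)
  6. substitute 's' -> 'l'  (+1)
Edit distance = 4
Max length = max(5, 6) = 6
Similarity = 1 - 4/6
= 0.3333


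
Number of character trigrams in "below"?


Word: "below" (length 5)
Number of 3-grams = length - 3 + 1 = 5 - 3 + 1
= 3


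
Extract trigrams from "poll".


Word: "poll" (length 4)
Number of trigrams = 4 - 3 + 1 = 2
  Position 0: "pol"
  Position 1: "oll"
Trigrams = "pol", "oll"


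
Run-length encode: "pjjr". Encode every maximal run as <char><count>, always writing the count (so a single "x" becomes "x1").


String: "pjjr"
Scanning for consecutive runs:
  'p' x 1
  'j' x 2
  'r' x 1
RLE = "p1j2r1"


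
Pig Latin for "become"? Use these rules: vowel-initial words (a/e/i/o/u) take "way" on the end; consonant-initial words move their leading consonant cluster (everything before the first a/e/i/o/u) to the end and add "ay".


Word: "become"
Starts with consonant(s) → move to end, add 'ay'
Consonant cluster: "b"
Pig Latin = "ecomebay"


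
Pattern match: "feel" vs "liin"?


Pattern of "feel": [0, 1, 1, 2]
Pattern of "liin": [0, 1, 1, 2]
Patterns match
Same pattern = Yes


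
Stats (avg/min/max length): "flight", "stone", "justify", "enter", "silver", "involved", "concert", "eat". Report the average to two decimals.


Lengths: "flight"=6, "stone"=5, "justify"=7, "enter"=5, "silver"=6, "involved"=8, "concert"=7, "eat"=3
Sum = 47, Count = 8
Average = 47/8 = 5.88
= avg=5.88, min=3, max=8


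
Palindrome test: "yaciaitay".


Word: "yaciaitay"
Reversed: "yatiaicay"
Forward == Backward? yaciaitay != yatiaicay
Palindrome = No


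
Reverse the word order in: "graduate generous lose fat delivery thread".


Original: "graduate generous lose fat delivery thread"
Words (1..n): graduate | generous | lose | fat | delivery | thread
Reversed (n..1): thread | delivery | fat | lose | generous | graduate
Result = "thread delivery fat lose generous graduate"


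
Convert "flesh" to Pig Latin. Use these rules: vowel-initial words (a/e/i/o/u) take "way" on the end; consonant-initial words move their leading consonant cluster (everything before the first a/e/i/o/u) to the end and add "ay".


Word: "flesh"
Starts with consonant(s) → move to end, add 'ay'
Consonant cluster: "fl"
Pig Latin = "eshflay"


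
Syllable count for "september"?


Word: "september"
Syllable breakdown: sep-tem-ber
Counting: 3 parts
= 3 syllables


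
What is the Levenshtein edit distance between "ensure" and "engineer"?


Word 1: "ensure" (length 6)
Word 2: "engineer" (length 8)
One optimal edit sequence (insert/delete/substitute each cost 1):
  1. keep 'e'
  2. keep 'n'
  3. insert 'g'  (+1)
  4. substitute 's' -> 'i'  (+1)
  5. substitute 'u' -> 'n'  (+1)
  6. substitute 'r' -> 'e'  (+1)
  7. keep 'e'
  8. insert 'r'  (+1)
Total edit operations: 5
Edit distance = 5


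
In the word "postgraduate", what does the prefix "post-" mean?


Prefix: post-
Example: postgraduate (post- + graduate)
Meaning = after


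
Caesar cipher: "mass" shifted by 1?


Word: "mass"
Shift: 1
Each letter → (letter + shift) mod 26:
  'm' (12) + 1 = 13 → 'n'
  'a' (0) + 1 = 1 → 'b'
  's' (18) + 1 = 19 → 't'
  's' (18) + 1 = 19 → 't'
Result = "nbtt"


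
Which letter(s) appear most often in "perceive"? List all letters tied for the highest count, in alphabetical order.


Word: "perceive"
Letter counts:
  'c': 1
  'e': 3
  'i': 1
  'p': 1
  'r': 1
  'v': 1
Maximum count = 3
Most frequent = 'e' (3 times each)


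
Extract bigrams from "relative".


Word: "relative" (length 8)
Number of bigrams = 8 - 2 + 1 = 7
  Position 0: "re"
  Position 1: "el"
  Position 2: "la"
  Position 3: "at"
  Position 4: "ti"
  Position 5: "iv"
  Position 6: "ve"
Bigrams = "re", "el", "la", "at", "ti", "iv", "ve"


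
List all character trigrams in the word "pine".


Word: "pine" (length 4)
Number of trigrams = 4 - 3 + 1 = 2
  Position 0: "pin"
  Position 1: "ine"
Trigrams = "pin", "ine"


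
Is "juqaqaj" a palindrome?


Word: "juqaqaj"
Reversed: "jaqaquj"
Forward == Backward? juqaqaj != jaqaquj
Palindrome = No


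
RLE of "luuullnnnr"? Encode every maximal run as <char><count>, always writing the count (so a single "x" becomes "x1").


String: "luuullnnnr"
Scanning for consecutive runs:
  'l' x 1
  'u' x 3
  'l' x 2
  'n' x 3
  'r' x 1
RLE = "l1u3l2n3r1"


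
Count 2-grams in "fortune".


Word: "fortune" (length 7)
Number of 2-grams = length - 2 + 1 = 7 - 2 + 1
= 6


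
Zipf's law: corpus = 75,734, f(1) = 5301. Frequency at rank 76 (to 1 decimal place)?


Zipf's law: f(r) = f(1) / r
f(1) = 5301
f(76) = 5301 / 76
= 69.8 occurrences


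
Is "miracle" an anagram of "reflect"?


Word 1: "reflect" → sorted: ceeflrt
Word 2: "miracle" → sorted: aceilmr
Same letters? ceeflrt != aceilmr
Anagram = No


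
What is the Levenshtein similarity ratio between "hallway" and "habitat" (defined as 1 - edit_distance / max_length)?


Word 1: "hallway" (length 7)
Word 2: "habitat" (length 7)
One optimal edit sequence:
  1. keep 'h'
  2. keep 'a'
  3. substitute 'l' -> 'b'  (+1)
  4. substitute 'l' -> 'i'  (+1)
  5. substitute 'w' -> 't'  (+1)
  6. keep 'a'
  7. substitute 'y' -> 't'  (+1)
Edit distance = 4
Max length = max(7, 7) = 7
Similarity = 1 - 4/7
= 0.4286


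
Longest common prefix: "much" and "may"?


Word 1: "much"
Word 2: "may"
Comparing from start:
  Pos 0: 'm' == 'm'
  Pos 1: 'u' != 'a' (stop)
LCP = "m" (length 1)


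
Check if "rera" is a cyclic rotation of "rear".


Word: "rear", Candidate: "rera"
Method: check if candidate is substring of word+word
"rearrear" contains "rera"? No
Is rotation = No


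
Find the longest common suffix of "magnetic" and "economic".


Word 1: "magnetic"
Word 2: "economic"
Comparing from end:
  Pos -1: 'c' == 'c'
  Pos -2: 'i' == 'i'
  Pos -3: 't' != 'm' (stop)
LCS = "ic" (length 2)


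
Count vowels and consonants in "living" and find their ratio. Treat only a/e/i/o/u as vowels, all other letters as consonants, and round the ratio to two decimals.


Word: "living"
Vowels (a,e,i,o,u): 2
Consonants: 4
Ratio = 2/4
= 0.50


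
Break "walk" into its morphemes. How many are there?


Word: "walk"
Morphemes: walk
Each morpheme carries meaning
= 1 morpheme


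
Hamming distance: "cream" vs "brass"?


Comparing character by character (same length = 5):
  Pos 0: 'c' vs 'b' !=
  Pos 1: 'r' vs 'r' =
  Pos 2: 'e' vs 'a' !=
  Pos 3: 'a' vs 's' !=
  Pos 4: 'm' vs 's' !=
Hamming distance = 4


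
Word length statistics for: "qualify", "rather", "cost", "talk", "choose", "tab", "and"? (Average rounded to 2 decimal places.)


Lengths: "qualify"=7, "rather"=6, "cost"=4, "talk"=4, "choose"=6, "tab"=3, "and"=3
Sum = 33, Count = 7
Average = 33/7 = 4.71
= avg=4.71, min=3, max=7


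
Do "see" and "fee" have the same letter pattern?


Pattern of "see": [0, 1, 1]
Pattern of "fee": [0, 1, 1]
Patterns match
Same pattern = Yes


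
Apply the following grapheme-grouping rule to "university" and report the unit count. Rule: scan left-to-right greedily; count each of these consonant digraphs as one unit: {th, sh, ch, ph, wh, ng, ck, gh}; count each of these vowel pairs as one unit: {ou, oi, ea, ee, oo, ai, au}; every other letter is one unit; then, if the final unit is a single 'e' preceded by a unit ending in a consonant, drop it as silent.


Word: "university" (10 letters)
Left-to-right scan:
  [1] 'u' (letter)
  [2] 'n' (letter)
  [3] 'i' (letter)
  [4] 'v' (letter)
  [5] 'e' (letter)
  [6] 'r' (letter)
  [7] 's' (letter)
  [8] 'i' (letter)
  [9] 't' (letter)
  [10] 'y' (letter)
Units from scan: 10
Sound units = 10 units


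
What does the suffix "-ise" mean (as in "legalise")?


Suffix: -ise
Example: legalise (legal + -ise)
Meaning = to make


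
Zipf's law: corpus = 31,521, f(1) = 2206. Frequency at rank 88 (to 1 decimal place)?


Zipf's law: f(r) = f(1) / r
f(1) = 2206
f(88) = 2206 / 88
= 25.1 occurrences


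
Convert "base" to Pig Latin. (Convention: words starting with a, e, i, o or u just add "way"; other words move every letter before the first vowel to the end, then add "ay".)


Word: "base"
Starts with consonant(s) → move to end, add 'ay'
Consonant cluster: "b"
Pig Latin = "asebay"


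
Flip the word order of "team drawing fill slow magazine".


Original: "team drawing fill slow magazine"
Words (1..n): team | drawing | fill | slow | magazine
Reversed (n..1): magazine | slow | fill | drawing | team
Result = "magazine slow fill drawing team"


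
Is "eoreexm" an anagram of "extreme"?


Word 1: "extreme" → sorted: eeemrtx
Word 2: "eoreexm" → sorted: eeemorx
Same letters? eeemrtx != eeemorx
Anagram = No


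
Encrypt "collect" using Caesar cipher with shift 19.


Word: "collect"
Shift: 19
Each letter → (letter + shift) mod 26:
  'c' (2) + 19 = 21 → 'v'
  'o' (14) + 19 = 7 → 'h'
  'l' (11) + 19 = 4 → 'e'
  'l' (11) + 19 = 4 → 'e'
  'e' (4) + 19 = 23 → 'x'
  'c' (2) + 19 = 21 → 'v'
  't' (19) + 19 = 12 → 'm'
Result = "vheexvm"


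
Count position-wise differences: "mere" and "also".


Comparing character by character (same length = 4):
  Pos 0: 'm' vs 'a' !=
  Pos 1: 'e' vs 'l' !=
  Pos 2: 'r' vs 's' !=
  Pos 3: 'e' vs 'o' !=
Hamming distance = 4


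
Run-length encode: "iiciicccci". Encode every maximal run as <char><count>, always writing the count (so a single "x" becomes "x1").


String: "iiciicccci"
Scanning for consecutive runs:
  'i' x 2
  'c' x 1
  'i' x 2
  'c' x 4
  'i' x 1
RLE = "i2c1i2c4i1"


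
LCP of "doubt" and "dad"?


Word 1: "doubt"
Word 2: "dad"
Comparing from start:
  Pos 0: 'd' == 'd'
  Pos 1: 'o' != 'a' (stop)
LCP = "d" (length 1)


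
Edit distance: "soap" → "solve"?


Word 1: "soap" (length 4)
Word 2: "solve" (length 5)
One optimal edit sequence (insert/delete/substitute each cost 1):
  1. keep 's'
  2. keep 'o'
  3. insert 'l'  (+1)
  4. substitute 'a' -> 'v'  (+1)
  5. substitute 'p' -> 'e'  (+1)
Total edit operations: 3
Edit distance = 3


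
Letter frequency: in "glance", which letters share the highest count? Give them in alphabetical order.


Word: "glance"
Letter counts:
  'a': 1
  'c': 1
  'e': 1
  'g': 1
  'l': 1
  'n': 1
Maximum count = 1
Most frequent = 'a', 'c', 'e', 'g', 'l', 'n' (1 time each)


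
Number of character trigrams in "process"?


Word: "process" (length 7)
Number of 3-grams = length - 3 + 1 = 7 - 3 + 1
= 5


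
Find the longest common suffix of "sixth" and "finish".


Word 1: "sixth"
Word 2: "finish"
Comparing from end:
  Pos -1: 'h' == 'h'
  Pos -2: 't' != 's' (stop)
LCS = "h" (length 1)


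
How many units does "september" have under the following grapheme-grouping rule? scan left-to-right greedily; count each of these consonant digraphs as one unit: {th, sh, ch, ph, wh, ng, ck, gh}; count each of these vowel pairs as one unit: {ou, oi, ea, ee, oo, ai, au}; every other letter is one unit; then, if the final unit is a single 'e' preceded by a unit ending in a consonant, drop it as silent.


Word: "september" (9 letters)
Left-to-right scan:
  (1) 's' (letter)
  (2) 'e' (letter)
  (3) 'p' (letter)
  (4) 't' (letter)
  (5) 'e' (letter)
  (6) 'm' (letter)
  (7) 'b' (letter)
  (8) 'e' (letter)
  (9) 'r' (letter)
Units from scan: 9
Sound units = 9 units


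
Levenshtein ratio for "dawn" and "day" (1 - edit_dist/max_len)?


Word 1: "dawn" (length 4)
Word 2: "day" (length 3)
One optimal edit sequence:
  1. keep 'd'
  2. keep 'a'
  3. delete 'w'  (+1)
  4. substitute 'n' -> 'y'  (+1)
Edit distance = 2
Max length = max(4, 3) = 4
Similarity = 1 - 2/4
= 0.5000


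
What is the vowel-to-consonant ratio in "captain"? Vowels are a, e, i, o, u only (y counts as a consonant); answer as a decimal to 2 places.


Word: "captain"
Vowels (a,e,i,o,u): 3
Consonants: 4
Ratio = 3/4
= 0.75


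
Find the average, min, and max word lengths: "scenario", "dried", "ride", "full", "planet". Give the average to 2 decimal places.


Lengths: "scenario"=8, "dried"=5, "ride"=4, "full"=4, "planet"=6
Sum = 27, Count = 5
Average = 27/5 = 5.40
= avg=5.40, min=4, max=8


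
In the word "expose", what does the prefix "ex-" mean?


Prefix: ex-
Example: expose (ex- + pose)
Meaning = out / former


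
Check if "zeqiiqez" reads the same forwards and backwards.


Word: "zeqiiqez"
Reversed: "zeqiiqez"
Forward == Backward? zeqiiqez == zeqiiqez
Palindrome = Yes


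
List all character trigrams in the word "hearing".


Word: "hearing" (length 7)
Number of trigrams = 7 - 3 + 1 = 5
  Position 0: "hea"
  Position 1: "ear"
  Position 2: "ari"
  Position 3: "rin"
  Position 4: "ing"
Trigrams = "hea", "ear", "ari", "rin", "ing"


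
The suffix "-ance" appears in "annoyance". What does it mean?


Suffix: -ance
As in: annoyance -> annoy + -ance
Meaning = state of


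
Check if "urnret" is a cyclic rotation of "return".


Word: "return", Candidate: "urnret"
Method: check if candidate is substring of word+word
"returnreturn" contains "urnret"? Yes
Is rotation = Yes
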